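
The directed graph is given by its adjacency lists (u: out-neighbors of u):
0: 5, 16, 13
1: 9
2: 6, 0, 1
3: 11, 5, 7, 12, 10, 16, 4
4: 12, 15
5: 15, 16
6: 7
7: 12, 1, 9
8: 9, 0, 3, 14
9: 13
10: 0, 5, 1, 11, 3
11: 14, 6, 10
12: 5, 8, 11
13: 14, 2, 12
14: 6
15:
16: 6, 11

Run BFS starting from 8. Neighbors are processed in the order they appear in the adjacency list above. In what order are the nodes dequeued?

Visit 8; enqueue 9, 0, 3, 14 → queue [9, 0, 3, 14]
Visit 9; enqueue 13 → queue [0, 3, 14, 13]
Visit 0; enqueue 5, 16 → queue [3, 14, 13, 5, 16]
Visit 3; enqueue 11, 7, 12, 10, 4 → queue [14, 13, 5, 16, 11, 7, 12, 10, 4]
Visit 14; enqueue 6 → queue [13, 5, 16, 11, 7, 12, 10, 4, 6]
Visit 13; enqueue 2 → queue [5, 16, 11, 7, 12, 10, 4, 6, 2]
Visit 5; enqueue 15 → queue [16, 11, 7, 12, 10, 4, 6, 2, 15]
Visit 16 → queue [11, 7, 12, 10, 4, 6, 2, 15]
Visit 11 → queue [7, 12, 10, 4, 6, 2, 15]
Visit 7; enqueue 1 → queue [12, 10, 4, 6, 2, 15, 1]
Visit 12 → queue [10, 4, 6, 2, 15, 1]
Visit 10 → queue [4, 6, 2, 15, 1]
Visit 4 → queue [6, 2, 15, 1]
Visit 6 → queue [2, 15, 1]
Visit 2 → queue [15, 1]
Visit 15 → queue [1]
Visit 1 → queue []

8, 9, 0, 3, 14, 13, 5, 16, 11, 7, 12, 10, 4, 6, 2, 15, 1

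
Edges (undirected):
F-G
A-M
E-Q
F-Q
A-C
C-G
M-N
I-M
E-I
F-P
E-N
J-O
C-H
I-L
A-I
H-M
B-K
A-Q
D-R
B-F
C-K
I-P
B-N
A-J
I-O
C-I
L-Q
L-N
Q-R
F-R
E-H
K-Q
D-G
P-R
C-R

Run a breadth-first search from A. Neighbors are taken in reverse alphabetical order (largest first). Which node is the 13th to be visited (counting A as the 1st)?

H

Visit A; enqueue Q, M, J, I, C → queue [Q, M, J, I, C]
Visit Q; enqueue R, L, K, F, E → queue [M, J, I, C, R, L, K, F, E]
Visit M; enqueue N, H → queue [J, I, C, R, L, K, F, E, N, H]
Visit J; enqueue O → queue [I, C, R, L, K, F, E, N, H, O]
Visit I; enqueue P → queue [C, R, L, K, F, E, N, H, O, P]
Visit C; enqueue G → queue [R, L, K, F, E, N, H, O, P, G]
Visit R; enqueue D → queue [L, K, F, E, N, H, O, P, G, D]
Visit L → queue [K, F, E, N, H, O, P, G, D]
Visit K; enqueue B → queue [F, E, N, H, O, P, G, D, B]
Visit F → queue [E, N, H, O, P, G, D, B]
Visit E → queue [N, H, O, P, G, D, B]
Visit N → queue [H, O, P, G, D, B]
Visit H → queue [O, P, G, D, B]
Visit O → queue [P, G, D, B]
Visit P → queue [G, D, B]
Visit G → queue [D, B]
Visit D → queue [B]
Visit B → queue []

Visit order: A, Q, M, J, I, C, R, L, K, F, E, N, H, O, P, G, D, B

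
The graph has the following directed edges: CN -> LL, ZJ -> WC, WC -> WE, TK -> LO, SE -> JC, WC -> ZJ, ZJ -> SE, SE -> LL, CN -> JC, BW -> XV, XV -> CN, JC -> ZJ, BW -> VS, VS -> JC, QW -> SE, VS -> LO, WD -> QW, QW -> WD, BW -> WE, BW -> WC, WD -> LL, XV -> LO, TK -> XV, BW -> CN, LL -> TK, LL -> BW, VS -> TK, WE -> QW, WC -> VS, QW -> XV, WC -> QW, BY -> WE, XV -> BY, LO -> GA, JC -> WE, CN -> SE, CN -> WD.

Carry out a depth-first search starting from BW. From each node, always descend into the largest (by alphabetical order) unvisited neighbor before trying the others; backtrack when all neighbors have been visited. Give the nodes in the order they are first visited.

BW → XV → LO → GA → CN → WD → QW → SE → LL → TK → JC → ZJ → WC → WE → VS → BY

Visit BW
BW → XV
XV → LO
LO → GA
XV → CN
CN → WD
WD → QW
QW → SE
SE → LL
LL → TK
SE → JC
JC → ZJ
ZJ → WC
WC → WE
WC → VS
XV → BY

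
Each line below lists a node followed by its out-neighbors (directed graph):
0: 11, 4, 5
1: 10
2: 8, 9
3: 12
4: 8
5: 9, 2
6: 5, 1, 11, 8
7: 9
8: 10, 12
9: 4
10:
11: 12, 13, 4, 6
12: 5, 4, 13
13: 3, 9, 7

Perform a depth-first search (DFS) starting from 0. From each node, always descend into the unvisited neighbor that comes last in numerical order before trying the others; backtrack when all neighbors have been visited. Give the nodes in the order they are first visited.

0, 11, 13, 9, 4, 8, 12, 5, 2, 10, 7, 3, 6, 1

Visit 0
0 → 11
11 → 13
13 → 9
9 → 4
4 → 8
8 → 12
12 → 5
5 → 2
8 → 10
13 → 7
13 → 3
11 → 6
6 → 1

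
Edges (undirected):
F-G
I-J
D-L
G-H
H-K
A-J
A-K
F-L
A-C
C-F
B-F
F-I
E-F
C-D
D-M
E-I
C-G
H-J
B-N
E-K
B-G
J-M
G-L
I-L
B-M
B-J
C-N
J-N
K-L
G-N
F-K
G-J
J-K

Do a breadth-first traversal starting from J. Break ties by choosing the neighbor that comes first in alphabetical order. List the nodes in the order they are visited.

J, A, B, G, H, I, K, M, N, C, F, L, E, D

Visit J; enqueue A, B, G, H, I, K, M, N → queue [A, B, G, H, I, K, M, N]
Visit A; enqueue C → queue [B, G, H, I, K, M, N, C]
Visit B; enqueue F → queue [G, H, I, K, M, N, C, F]
Visit G; enqueue L → queue [H, I, K, M, N, C, F, L]
Visit H → queue [I, K, M, N, C, F, L]
Visit I; enqueue E → queue [K, M, N, C, F, L, E]
Visit K → queue [M, N, C, F, L, E]
Visit M; enqueue D → queue [N, C, F, L, E, D]
Visit N → queue [C, F, L, E, D]
Visit C → queue [F, L, E, D]
Visit F → queue [L, E, D]
Visit L → queue [E, D]
Visit E → queue [D]
Visit D → queue []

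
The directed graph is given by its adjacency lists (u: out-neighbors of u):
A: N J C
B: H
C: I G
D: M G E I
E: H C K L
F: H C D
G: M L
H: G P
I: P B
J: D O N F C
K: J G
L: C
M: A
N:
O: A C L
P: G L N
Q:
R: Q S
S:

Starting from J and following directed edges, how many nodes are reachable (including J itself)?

BFS from J visits: J, C, D, F, N, O, G, I, E, M, H, A, L, B, P, K
Reachable nodes: 16 of 19 total.

16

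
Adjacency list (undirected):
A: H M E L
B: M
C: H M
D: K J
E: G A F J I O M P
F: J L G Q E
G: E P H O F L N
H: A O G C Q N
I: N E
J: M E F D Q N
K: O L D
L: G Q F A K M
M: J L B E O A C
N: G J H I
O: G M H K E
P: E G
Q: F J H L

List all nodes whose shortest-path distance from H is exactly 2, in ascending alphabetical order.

E, F, I, J, K, L, M, P

Level 0: H
Level 1: A, C, G, N, O, Q
Level 2: E, F, I, J, K, L, M, P
Level 3: B, D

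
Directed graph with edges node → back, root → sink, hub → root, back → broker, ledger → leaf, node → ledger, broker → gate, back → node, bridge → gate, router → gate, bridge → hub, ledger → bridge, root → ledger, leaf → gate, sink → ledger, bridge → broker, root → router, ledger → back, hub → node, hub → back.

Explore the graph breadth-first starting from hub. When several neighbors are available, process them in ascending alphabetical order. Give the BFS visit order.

hub -> back -> node -> root -> broker -> ledger -> router -> sink -> gate -> bridge -> leaf

Visit hub; enqueue back, node, root → queue [back, node, root]
Visit back; enqueue broker → queue [node, root, broker]
Visit node; enqueue ledger → queue [root, broker, ledger]
Visit root; enqueue router, sink → queue [broker, ledger, router, sink]
Visit broker; enqueue gate → queue [ledger, router, sink, gate]
Visit ledger; enqueue bridge, leaf → queue [router, sink, gate, bridge, leaf]
Visit router → queue [sink, gate, bridge, leaf]
Visit sink → queue [gate, bridge, leaf]
Visit gate → queue [bridge, leaf]
Visit bridge → queue [leaf]
Visit leaf → queue []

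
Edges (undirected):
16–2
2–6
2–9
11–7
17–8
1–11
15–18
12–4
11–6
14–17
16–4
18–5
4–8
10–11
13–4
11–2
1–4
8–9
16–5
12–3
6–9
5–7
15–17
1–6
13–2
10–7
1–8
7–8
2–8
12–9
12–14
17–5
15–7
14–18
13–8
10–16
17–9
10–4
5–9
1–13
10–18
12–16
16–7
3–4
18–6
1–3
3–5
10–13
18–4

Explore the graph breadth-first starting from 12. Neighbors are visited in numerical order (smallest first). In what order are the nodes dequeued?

Visit 12; enqueue 3, 4, 9, 14, 16 → queue [3, 4, 9, 14, 16]
Visit 3; enqueue 1, 5 → queue [4, 9, 14, 16, 1, 5]
Visit 4; enqueue 8, 10, 13, 18 → queue [9, 14, 16, 1, 5, 8, 10, 13, 18]
Visit 9; enqueue 2, 6, 17 → queue [14, 16, 1, 5, 8, 10, 13, 18, 2, 6, 17]
Visit 14 → queue [16, 1, 5, 8, 10, 13, 18, 2, 6, 17]
Visit 16; enqueue 7 → queue [1, 5, 8, 10, 13, 18, 2, 6, 17, 7]
Visit 1; enqueue 11 → queue [5, 8, 10, 13, 18, 2, 6, 17, 7, 11]
Visit 5 → queue [8, 10, 13, 18, 2, 6, 17, 7, 11]
Visit 8 → queue [10, 13, 18, 2, 6, 17, 7, 11]
Visit 10 → queue [13, 18, 2, 6, 17, 7, 11]
Visit 13 → queue [18, 2, 6, 17, 7, 11]
Visit 18; enqueue 15 → queue [2, 6, 17, 7, 11, 15]
Visit 2 → queue [6, 17, 7, 11, 15]
Visit 6 → queue [17, 7, 11, 15]
Visit 17 → queue [7, 11, 15]
Visit 7 → queue [11, 15]
Visit 11 → queue [15]
Visit 15 → queue []

12, 3, 4, 9, 14, 16, 1, 5, 8, 10, 13, 18, 2, 6, 17, 7, 11, 15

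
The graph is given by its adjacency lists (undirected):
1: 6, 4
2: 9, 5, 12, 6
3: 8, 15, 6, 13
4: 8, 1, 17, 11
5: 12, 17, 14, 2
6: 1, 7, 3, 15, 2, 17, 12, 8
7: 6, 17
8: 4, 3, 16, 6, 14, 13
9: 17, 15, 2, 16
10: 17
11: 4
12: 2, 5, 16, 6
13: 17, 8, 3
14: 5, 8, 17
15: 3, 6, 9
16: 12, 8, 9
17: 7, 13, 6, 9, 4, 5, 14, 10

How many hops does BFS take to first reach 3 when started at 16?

Level 0: 16
Level 1: 8, 9, 12
Level 2: 2, 3, 4, 5, 6, 13, 14, 15, 17
Level 3: 1, 7, 10, 11
3 first appears at level 2.

2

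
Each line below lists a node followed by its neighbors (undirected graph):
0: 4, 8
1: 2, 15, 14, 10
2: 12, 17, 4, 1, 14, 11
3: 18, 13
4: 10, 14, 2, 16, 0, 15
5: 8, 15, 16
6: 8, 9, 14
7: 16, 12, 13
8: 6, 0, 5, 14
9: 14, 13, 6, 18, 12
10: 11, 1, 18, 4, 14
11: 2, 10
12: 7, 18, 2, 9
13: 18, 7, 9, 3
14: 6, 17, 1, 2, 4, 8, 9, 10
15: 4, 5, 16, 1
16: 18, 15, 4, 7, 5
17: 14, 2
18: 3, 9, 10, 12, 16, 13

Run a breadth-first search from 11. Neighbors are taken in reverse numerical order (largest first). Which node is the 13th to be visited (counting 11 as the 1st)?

Visit 11; enqueue 10, 2 → queue [10, 2]
Visit 10; enqueue 18, 14, 4, 1 → queue [2, 18, 14, 4, 1]
Visit 2; enqueue 17, 12 → queue [18, 14, 4, 1, 17, 12]
Visit 18; enqueue 16, 13, 9, 3 → queue [14, 4, 1, 17, 12, 16, 13, 9, 3]
Visit 14; enqueue 8, 6 → queue [4, 1, 17, 12, 16, 13, 9, 3, 8, 6]
Visit 4; enqueue 15, 0 → queue [1, 17, 12, 16, 13, 9, 3, 8, 6, 15, 0]
Visit 1 → queue [17, 12, 16, 13, 9, 3, 8, 6, 15, 0]
Visit 17 → queue [12, 16, 13, 9, 3, 8, 6, 15, 0]
Visit 12; enqueue 7 → queue [16, 13, 9, 3, 8, 6, 15, 0, 7]
Visit 16; enqueue 5 → queue [13, 9, 3, 8, 6, 15, 0, 7, 5]
Visit 13 → queue [9, 3, 8, 6, 15, 0, 7, 5]
Visit 9 → queue [3, 8, 6, 15, 0, 7, 5]
Visit 3 → queue [8, 6, 15, 0, 7, 5]
Visit 8 → queue [6, 15, 0, 7, 5]
Visit 6 → queue [15, 0, 7, 5]
Visit 15 → queue [0, 7, 5]
Visit 0 → queue [7, 5]
Visit 7 → queue [5]
Visit 5 → queue []

Visit order: 11, 10, 2, 18, 14, 4, 1, 17, 12, 16, 13, 9, 3, 8, 6, 15, 0, 7, 5

3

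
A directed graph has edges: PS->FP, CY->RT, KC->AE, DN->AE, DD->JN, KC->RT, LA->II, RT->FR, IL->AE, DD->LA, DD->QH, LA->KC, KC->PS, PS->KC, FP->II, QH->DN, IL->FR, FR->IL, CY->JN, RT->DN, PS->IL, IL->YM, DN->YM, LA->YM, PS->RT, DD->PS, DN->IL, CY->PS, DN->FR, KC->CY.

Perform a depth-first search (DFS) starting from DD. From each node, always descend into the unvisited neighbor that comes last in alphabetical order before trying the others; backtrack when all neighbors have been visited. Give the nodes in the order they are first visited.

DD, QH, DN, YM, IL, FR, AE, PS, RT, KC, CY, JN, FP, II, LA

Visit DD
DD → QH
QH → DN
DN → YM
DN → IL
IL → FR
IL → AE
DD → PS
PS → RT
PS → KC
KC → CY
CY → JN
PS → FP
FP → II
DD → LA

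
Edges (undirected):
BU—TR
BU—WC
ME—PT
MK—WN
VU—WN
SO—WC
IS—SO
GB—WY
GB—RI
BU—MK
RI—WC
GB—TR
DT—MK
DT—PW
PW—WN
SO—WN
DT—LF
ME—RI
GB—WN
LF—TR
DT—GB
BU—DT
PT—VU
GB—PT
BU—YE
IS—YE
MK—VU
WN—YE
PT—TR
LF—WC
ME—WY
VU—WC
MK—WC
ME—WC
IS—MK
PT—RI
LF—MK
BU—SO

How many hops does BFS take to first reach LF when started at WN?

2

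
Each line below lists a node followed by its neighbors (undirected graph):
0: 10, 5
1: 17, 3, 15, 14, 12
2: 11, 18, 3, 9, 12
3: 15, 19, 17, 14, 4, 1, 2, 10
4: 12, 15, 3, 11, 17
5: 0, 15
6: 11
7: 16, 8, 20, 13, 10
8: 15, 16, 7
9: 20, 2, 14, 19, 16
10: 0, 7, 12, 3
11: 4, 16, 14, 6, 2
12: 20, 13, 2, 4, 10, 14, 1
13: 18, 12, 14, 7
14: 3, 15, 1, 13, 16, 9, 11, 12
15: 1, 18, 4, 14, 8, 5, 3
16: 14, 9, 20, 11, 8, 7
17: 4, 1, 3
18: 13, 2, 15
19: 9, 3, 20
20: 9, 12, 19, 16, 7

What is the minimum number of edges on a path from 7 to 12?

2

Level 0: 7
Level 1: 8, 10, 13, 16, 20
Level 2: 0, 3, 9, 11, 12, 14, 15, 18, 19
Level 3: 1, 2, 4, 5, 6, 17
12 first appears at level 2.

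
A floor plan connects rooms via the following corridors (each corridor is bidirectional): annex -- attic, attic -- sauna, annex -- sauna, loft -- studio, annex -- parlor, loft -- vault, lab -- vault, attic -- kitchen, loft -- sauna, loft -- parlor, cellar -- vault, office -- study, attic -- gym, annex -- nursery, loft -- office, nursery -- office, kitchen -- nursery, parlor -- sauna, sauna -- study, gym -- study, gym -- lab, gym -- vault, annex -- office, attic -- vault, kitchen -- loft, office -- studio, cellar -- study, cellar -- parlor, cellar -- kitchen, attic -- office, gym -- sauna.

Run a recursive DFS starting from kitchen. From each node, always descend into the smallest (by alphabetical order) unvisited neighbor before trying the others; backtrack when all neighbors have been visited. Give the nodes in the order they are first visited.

Visit kitchen
kitchen → attic
attic → annex
annex → nursery
nursery → office
office → loft
loft → parlor
parlor → cellar
cellar → study
study → gym
gym → lab
lab → vault
gym → sauna
loft → studio

kitchen → attic → annex → nursery → office → loft → parlor → cellar → study → gym → lab → vault → sauna → studio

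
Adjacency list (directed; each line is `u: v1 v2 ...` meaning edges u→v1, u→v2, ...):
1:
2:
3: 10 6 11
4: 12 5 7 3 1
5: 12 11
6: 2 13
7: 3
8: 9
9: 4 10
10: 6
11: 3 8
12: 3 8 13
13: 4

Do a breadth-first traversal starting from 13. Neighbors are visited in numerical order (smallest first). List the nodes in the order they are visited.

13 4 1 3 5 7 12 6 10 11 8 2 9

Visit 13; enqueue 4 → queue [4]
Visit 4; enqueue 1, 3, 5, 7, 12 → queue [1, 3, 5, 7, 12]
Visit 1 → queue [3, 5, 7, 12]
Visit 3; enqueue 6, 10, 11 → queue [5, 7, 12, 6, 10, 11]
Visit 5 → queue [7, 12, 6, 10, 11]
Visit 7 → queue [12, 6, 10, 11]
Visit 12; enqueue 8 → queue [6, 10, 11, 8]
Visit 6; enqueue 2 → queue [10, 11, 8, 2]
Visit 10 → queue [11, 8, 2]
Visit 11 → queue [8, 2]
Visit 8; enqueue 9 → queue [2, 9]
Visit 2 → queue [9]
Visit 9 → queue []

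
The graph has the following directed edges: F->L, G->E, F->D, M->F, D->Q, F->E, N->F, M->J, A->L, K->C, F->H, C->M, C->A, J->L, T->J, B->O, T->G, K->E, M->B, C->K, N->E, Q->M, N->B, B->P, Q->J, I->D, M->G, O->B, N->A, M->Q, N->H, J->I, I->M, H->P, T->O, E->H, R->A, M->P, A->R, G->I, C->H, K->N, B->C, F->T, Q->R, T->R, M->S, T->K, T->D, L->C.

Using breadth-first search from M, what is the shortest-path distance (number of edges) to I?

2

Level 0: M
Level 1: B, F, G, J, P, Q, S
Level 2: C, D, E, H, I, L, O, R, T
Level 3: A, K
Level 4: N
I first appears at level 2.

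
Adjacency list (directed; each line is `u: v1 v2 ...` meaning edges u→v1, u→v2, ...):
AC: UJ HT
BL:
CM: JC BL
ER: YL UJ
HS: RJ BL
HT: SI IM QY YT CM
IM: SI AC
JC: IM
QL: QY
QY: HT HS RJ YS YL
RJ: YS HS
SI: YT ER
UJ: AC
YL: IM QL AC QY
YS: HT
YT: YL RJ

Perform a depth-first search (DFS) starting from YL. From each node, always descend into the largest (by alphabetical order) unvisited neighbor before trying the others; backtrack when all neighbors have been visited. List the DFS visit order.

YL, QY, YS, HT, YT, RJ, HS, BL, SI, ER, UJ, AC, IM, CM, JC, QL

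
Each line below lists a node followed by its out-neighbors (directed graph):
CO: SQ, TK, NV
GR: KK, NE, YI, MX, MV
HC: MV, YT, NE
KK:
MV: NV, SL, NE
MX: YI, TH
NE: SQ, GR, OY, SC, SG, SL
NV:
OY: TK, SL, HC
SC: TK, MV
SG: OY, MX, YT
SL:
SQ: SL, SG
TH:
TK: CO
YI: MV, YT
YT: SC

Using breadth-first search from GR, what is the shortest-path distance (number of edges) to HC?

Level 0: GR
Level 1: KK, MV, MX, NE, YI
Level 2: NV, OY, SC, SG, SL, SQ, TH, YT
Level 3: HC, TK
Level 4: CO
HC first appears at level 3.

3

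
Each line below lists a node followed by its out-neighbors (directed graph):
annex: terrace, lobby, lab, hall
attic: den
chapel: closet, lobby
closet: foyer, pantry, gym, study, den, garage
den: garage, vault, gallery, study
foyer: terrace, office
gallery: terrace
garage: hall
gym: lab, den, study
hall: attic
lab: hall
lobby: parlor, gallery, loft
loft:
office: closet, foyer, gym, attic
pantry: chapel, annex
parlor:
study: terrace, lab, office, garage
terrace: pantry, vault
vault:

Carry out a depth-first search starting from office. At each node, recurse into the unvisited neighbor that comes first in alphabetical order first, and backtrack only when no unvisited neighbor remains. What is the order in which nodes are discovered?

Visit office
office → attic
attic → den
den → gallery
gallery → terrace
terrace → pantry
pantry → annex
annex → hall
annex → lab
annex → lobby
lobby → loft
lobby → parlor
pantry → chapel
chapel → closet
closet → foyer
closet → garage
closet → gym
gym → study
terrace → vault

office → attic → den → gallery → terrace → pantry → annex → hall → lab → lobby → loft → parlor → chapel → closet → foyer → garage → gym → study → vault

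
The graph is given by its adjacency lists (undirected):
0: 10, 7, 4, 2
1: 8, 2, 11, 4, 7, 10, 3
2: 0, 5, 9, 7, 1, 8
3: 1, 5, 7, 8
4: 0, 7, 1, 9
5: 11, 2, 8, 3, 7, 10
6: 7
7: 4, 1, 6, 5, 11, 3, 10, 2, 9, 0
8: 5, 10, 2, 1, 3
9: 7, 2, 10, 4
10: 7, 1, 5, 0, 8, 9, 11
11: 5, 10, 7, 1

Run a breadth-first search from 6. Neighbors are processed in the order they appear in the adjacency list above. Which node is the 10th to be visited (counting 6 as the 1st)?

9

Visit 6; enqueue 7 → queue [7]
Visit 7; enqueue 4, 1, 5, 11, 3, 10, 2, 9, 0 → queue [4, 1, 5, 11, 3, 10, 2, 9, 0]
Visit 4 → queue [1, 5, 11, 3, 10, 2, 9, 0]
Visit 1; enqueue 8 → queue [5, 11, 3, 10, 2, 9, 0, 8]
Visit 5 → queue [11, 3, 10, 2, 9, 0, 8]
Visit 11 → queue [3, 10, 2, 9, 0, 8]
Visit 3 → queue [10, 2, 9, 0, 8]
Visit 10 → queue [2, 9, 0, 8]
Visit 2 → queue [9, 0, 8]
Visit 9 → queue [0, 8]
Visit 0 → queue [8]
Visit 8 → queue []

Visit order: 6, 7, 4, 1, 5, 11, 3, 10, 2, 9, 0, 8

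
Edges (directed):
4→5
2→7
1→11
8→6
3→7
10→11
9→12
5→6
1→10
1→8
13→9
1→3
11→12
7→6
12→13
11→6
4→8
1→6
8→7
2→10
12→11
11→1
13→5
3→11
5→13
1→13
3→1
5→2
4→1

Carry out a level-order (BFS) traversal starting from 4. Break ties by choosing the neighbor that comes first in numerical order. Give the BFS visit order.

Visit 4; enqueue 1, 5, 8 → queue [1, 5, 8]
Visit 1; enqueue 3, 6, 10, 11, 13 → queue [5, 8, 3, 6, 10, 11, 13]
Visit 5; enqueue 2 → queue [8, 3, 6, 10, 11, 13, 2]
Visit 8; enqueue 7 → queue [3, 6, 10, 11, 13, 2, 7]
Visit 3 → queue [6, 10, 11, 13, 2, 7]
Visit 6 → queue [10, 11, 13, 2, 7]
Visit 10 → queue [11, 13, 2, 7]
Visit 11; enqueue 12 → queue [13, 2, 7, 12]
Visit 13; enqueue 9 → queue [2, 7, 12, 9]
Visit 2 → queue [7, 12, 9]
Visit 7 → queue [12, 9]
Visit 12 → queue [9]
Visit 9 → queue []

4, 1, 5, 8, 3, 6, 10, 11, 13, 2, 7, 12, 9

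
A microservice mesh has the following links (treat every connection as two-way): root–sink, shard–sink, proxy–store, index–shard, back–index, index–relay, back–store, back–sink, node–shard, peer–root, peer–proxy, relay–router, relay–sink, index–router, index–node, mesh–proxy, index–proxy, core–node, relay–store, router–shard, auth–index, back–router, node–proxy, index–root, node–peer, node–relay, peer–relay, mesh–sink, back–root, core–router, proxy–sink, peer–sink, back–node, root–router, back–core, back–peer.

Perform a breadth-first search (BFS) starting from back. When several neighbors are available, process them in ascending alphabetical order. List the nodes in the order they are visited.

back -> core -> index -> node -> peer -> root -> router -> sink -> store -> auth -> proxy -> relay -> shard -> mesh

Visit back; enqueue core, index, node, peer, root, router, sink, store → queue [core, index, node, peer, root, router, sink, store]
Visit core → queue [index, node, peer, root, router, sink, store]
Visit index; enqueue auth, proxy, relay, shard → queue [node, peer, root, router, sink, store, auth, proxy, relay, shard]
Visit node → queue [peer, root, router, sink, store, auth, proxy, relay, shard]
Visit peer → queue [root, router, sink, store, auth, proxy, relay, shard]
Visit root → queue [router, sink, store, auth, proxy, relay, shard]
Visit router → queue [sink, store, auth, proxy, relay, shard]
Visit sink; enqueue mesh → queue [store, auth, proxy, relay, shard, mesh]
Visit store → queue [auth, proxy, relay, shard, mesh]
Visit auth → queue [proxy, relay, shard, mesh]
Visit proxy → queue [relay, shard, mesh]
Visit relay → queue [shard, mesh]
Visit shard → queue [mesh]
Visit mesh → queue []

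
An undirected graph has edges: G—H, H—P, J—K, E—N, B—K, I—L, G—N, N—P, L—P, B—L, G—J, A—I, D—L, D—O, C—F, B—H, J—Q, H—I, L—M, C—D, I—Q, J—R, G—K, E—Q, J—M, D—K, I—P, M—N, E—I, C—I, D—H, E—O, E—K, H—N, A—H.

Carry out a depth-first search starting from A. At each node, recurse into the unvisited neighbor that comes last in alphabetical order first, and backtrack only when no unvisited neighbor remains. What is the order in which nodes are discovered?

Visit A
A → I
I → Q
Q → J
J → R
J → M
M → N
N → P
P → L
L → D
D → O
O → E
E → K
K → G
G → H
H → B
D → C
C → F

A, I, Q, J, R, M, N, P, L, D, O, E, K, G, H, B, C, F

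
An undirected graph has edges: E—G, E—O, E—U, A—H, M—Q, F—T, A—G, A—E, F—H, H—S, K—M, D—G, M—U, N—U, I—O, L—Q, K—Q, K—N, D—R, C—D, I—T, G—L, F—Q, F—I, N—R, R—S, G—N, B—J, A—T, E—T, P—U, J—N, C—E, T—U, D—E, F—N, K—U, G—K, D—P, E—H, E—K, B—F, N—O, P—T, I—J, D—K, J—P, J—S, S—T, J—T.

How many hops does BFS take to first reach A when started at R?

Level 0: R
Level 1: D, N, S
Level 2: C, E, F, G, H, J, K, O, P, T, U
Level 3: A, B, I, L, M, Q
A first appears at level 3.

3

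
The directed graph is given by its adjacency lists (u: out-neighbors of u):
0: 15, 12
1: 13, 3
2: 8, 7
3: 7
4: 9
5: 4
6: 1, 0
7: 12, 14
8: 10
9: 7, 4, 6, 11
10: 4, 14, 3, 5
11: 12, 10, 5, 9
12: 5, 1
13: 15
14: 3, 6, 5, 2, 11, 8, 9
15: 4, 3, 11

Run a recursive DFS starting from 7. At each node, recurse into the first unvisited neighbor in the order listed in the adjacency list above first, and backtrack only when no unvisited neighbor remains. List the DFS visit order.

7, 12, 5, 4, 9, 6, 1, 13, 15, 3, 11, 10, 14, 2, 8, 0

Visit 7
7 → 12
12 → 5
5 → 4
4 → 9
9 → 6
6 → 1
1 → 13
13 → 15
15 → 3
15 → 11
11 → 10
10 → 14
14 → 2
2 → 8
6 → 0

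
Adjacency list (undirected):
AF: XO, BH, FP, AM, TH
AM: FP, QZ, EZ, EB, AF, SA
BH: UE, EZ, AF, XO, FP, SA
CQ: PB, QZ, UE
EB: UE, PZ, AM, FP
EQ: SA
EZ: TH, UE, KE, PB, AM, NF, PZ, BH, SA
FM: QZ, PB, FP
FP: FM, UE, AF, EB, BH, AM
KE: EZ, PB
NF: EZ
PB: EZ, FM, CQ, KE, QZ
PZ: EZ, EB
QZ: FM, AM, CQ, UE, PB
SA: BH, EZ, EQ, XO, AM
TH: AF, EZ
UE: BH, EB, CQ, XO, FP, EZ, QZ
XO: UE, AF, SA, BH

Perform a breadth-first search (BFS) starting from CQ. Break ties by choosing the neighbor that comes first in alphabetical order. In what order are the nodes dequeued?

Visit CQ; enqueue PB, QZ, UE → queue [PB, QZ, UE]
Visit PB; enqueue EZ, FM, KE → queue [QZ, UE, EZ, FM, KE]
Visit QZ; enqueue AM → queue [UE, EZ, FM, KE, AM]
Visit UE; enqueue BH, EB, FP, XO → queue [EZ, FM, KE, AM, BH, EB, FP, XO]
Visit EZ; enqueue NF, PZ, SA, TH → queue [FM, KE, AM, BH, EB, FP, XO, NF, PZ, SA, TH]
Visit FM → queue [KE, AM, BH, EB, FP, XO, NF, PZ, SA, TH]
Visit KE → queue [AM, BH, EB, FP, XO, NF, PZ, SA, TH]
Visit AM; enqueue AF → queue [BH, EB, FP, XO, NF, PZ, SA, TH, AF]
Visit BH → queue [EB, FP, XO, NF, PZ, SA, TH, AF]
Visit EB → queue [FP, XO, NF, PZ, SA, TH, AF]
Visit FP → queue [XO, NF, PZ, SA, TH, AF]
Visit XO → queue [NF, PZ, SA, TH, AF]
Visit NF → queue [PZ, SA, TH, AF]
Visit PZ → queue [SA, TH, AF]
Visit SA; enqueue EQ → queue [TH, AF, EQ]
Visit TH → queue [AF, EQ]
Visit AF → queue [EQ]
Visit EQ → queue []

CQ, PB, QZ, UE, EZ, FM, KE, AM, BH, EB, FP, XO, NF, PZ, SA, TH, AF, EQ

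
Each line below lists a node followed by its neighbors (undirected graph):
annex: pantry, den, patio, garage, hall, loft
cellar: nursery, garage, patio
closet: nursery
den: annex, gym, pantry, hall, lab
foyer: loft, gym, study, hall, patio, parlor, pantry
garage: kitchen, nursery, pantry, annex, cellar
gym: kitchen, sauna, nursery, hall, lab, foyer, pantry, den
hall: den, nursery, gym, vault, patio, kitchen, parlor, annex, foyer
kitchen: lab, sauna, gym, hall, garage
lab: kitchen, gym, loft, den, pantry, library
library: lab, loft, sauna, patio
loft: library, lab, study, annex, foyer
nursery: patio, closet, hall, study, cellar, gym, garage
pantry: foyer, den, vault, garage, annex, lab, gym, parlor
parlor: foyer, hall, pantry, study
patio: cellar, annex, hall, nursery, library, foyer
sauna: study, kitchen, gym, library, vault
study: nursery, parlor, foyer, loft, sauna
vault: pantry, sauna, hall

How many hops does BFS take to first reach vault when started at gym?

Level 0: gym
Level 1: den, foyer, hall, kitchen, lab, nursery, pantry, sauna
Level 2: annex, cellar, closet, garage, library, loft, parlor, patio, study, vault
vault first appears at level 2.

2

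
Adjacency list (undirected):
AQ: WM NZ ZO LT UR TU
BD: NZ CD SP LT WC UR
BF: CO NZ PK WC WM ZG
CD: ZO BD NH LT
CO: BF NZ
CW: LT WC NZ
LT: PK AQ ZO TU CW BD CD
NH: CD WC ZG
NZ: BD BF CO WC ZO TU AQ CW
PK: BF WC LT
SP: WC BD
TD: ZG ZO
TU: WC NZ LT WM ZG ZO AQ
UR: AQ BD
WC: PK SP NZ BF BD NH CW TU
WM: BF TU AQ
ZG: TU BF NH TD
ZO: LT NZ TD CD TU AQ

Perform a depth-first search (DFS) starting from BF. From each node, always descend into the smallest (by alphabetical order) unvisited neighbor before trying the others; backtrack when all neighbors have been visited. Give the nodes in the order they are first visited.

BF, CO, NZ, AQ, LT, BD, CD, NH, WC, CW, PK, SP, TU, WM, ZG, TD, ZO, UR

Visit BF
BF → CO
CO → NZ
NZ → AQ
AQ → LT
LT → BD
BD → CD
CD → NH
NH → WC
WC → CW
WC → PK
WC → SP
WC → TU
TU → WM
TU → ZG
ZG → TD
TD → ZO
BD → UR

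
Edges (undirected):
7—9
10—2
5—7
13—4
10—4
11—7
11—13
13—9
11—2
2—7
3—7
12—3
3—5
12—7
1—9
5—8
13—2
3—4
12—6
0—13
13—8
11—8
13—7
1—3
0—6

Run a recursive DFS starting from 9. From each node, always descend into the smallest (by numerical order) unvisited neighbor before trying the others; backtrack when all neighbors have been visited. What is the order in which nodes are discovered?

Visit 9
9 → 1
1 → 3
3 → 4
4 → 10
10 → 2
2 → 7
7 → 5
5 → 8
8 → 11
11 → 13
13 → 0
0 → 6
6 → 12

9, 1, 3, 4, 10, 2, 7, 5, 8, 11, 13, 0, 6, 12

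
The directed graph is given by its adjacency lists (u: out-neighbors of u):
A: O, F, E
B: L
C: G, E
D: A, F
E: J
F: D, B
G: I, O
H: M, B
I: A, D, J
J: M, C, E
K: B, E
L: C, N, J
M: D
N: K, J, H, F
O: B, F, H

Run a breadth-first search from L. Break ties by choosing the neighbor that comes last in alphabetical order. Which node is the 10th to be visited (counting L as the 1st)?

Visit L; enqueue N, J, C → queue [N, J, C]
Visit N; enqueue K, H, F → queue [J, C, K, H, F]
Visit J; enqueue M, E → queue [C, K, H, F, M, E]
Visit C; enqueue G → queue [K, H, F, M, E, G]
Visit K; enqueue B → queue [H, F, M, E, G, B]
Visit H → queue [F, M, E, G, B]
Visit F; enqueue D → queue [M, E, G, B, D]
Visit M → queue [E, G, B, D]
Visit E → queue [G, B, D]
Visit G; enqueue O, I → queue [B, D, O, I]
Visit B → queue [D, O, I]
Visit D; enqueue A → queue [O, I, A]
Visit O → queue [I, A]
Visit I → queue [A]
Visit A → queue []

Visit order: L, N, J, C, K, H, F, M, E, G, B, D, O, I, A

G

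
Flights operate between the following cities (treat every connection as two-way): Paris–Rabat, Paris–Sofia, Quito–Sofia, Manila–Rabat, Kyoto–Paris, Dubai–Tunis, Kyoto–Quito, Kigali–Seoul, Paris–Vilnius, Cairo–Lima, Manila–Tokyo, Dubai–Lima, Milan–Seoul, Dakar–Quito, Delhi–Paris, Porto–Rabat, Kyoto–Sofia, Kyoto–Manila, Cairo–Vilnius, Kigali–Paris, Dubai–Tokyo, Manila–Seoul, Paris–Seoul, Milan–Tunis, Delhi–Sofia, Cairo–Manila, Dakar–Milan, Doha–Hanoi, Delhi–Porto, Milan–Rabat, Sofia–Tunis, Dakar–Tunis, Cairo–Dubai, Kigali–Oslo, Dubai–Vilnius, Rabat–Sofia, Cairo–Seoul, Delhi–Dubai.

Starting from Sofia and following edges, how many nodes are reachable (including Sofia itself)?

19

BFS from Sofia visits: Sofia, Delhi, Kyoto, Paris, Quito, Rabat, Tunis, Dubai, Porto, Manila, Kigali, Seoul, Vilnius, Dakar, Milan, Cairo, Lima, Tokyo, Oslo
Reachable nodes: 19 of 21 total.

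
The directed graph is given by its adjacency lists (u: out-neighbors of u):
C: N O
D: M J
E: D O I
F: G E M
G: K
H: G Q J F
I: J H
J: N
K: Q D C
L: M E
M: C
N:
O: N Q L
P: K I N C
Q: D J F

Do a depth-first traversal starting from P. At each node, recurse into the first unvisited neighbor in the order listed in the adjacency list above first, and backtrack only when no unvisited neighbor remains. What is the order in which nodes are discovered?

P -> K -> Q -> D -> M -> C -> N -> O -> L -> E -> I -> J -> H -> G -> F

Visit P
P → K
K → Q
Q → D
D → M
M → C
C → N
C → O
O → L
L → E
E → I
I → J
I → H
H → G
H → F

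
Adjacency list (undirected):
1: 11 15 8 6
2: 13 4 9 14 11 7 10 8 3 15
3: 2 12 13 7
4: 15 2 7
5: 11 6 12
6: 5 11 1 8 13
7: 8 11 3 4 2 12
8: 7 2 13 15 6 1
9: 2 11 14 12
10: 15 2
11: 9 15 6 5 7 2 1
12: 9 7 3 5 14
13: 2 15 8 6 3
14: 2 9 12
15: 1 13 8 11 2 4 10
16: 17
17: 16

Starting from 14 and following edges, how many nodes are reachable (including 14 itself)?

15

BFS from 14 visits: 14, 12, 9, 2, 7, 5, 3, 11, 15, 13, 10, 8, 4, 6, 1
Reachable nodes: 15 of 17 total.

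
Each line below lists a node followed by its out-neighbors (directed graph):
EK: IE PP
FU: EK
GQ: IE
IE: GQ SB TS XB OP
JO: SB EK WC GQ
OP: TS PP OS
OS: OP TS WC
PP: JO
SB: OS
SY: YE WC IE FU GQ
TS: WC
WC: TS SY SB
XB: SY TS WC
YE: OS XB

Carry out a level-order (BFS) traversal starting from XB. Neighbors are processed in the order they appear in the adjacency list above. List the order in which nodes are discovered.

XB -> SY -> TS -> WC -> YE -> IE -> FU -> GQ -> SB -> OS -> OP -> EK -> PP -> JO

Visit XB; enqueue SY, TS, WC → queue [SY, TS, WC]
Visit SY; enqueue YE, IE, FU, GQ → queue [TS, WC, YE, IE, FU, GQ]
Visit TS → queue [WC, YE, IE, FU, GQ]
Visit WC; enqueue SB → queue [YE, IE, FU, GQ, SB]
Visit YE; enqueue OS → queue [IE, FU, GQ, SB, OS]
Visit IE; enqueue OP → queue [FU, GQ, SB, OS, OP]
Visit FU; enqueue EK → queue [GQ, SB, OS, OP, EK]
Visit GQ → queue [SB, OS, OP, EK]
Visit SB → queue [OS, OP, EK]
Visit OS → queue [OP, EK]
Visit OP; enqueue PP → queue [EK, PP]
Visit EK → queue [PP]
Visit PP; enqueue JO → queue [JO]
Visit JO → queue []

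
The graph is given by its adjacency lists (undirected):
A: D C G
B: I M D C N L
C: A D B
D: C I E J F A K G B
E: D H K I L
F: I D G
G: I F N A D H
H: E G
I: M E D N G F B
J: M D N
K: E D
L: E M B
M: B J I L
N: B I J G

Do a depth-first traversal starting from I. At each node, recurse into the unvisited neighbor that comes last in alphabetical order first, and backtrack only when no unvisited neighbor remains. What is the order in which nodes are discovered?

I N J M L E K D G H F A C B

Visit I
I → N
N → J
J → M
M → L
L → E
E → K
K → D
D → G
G → H
G → F
G → A
A → C
C → B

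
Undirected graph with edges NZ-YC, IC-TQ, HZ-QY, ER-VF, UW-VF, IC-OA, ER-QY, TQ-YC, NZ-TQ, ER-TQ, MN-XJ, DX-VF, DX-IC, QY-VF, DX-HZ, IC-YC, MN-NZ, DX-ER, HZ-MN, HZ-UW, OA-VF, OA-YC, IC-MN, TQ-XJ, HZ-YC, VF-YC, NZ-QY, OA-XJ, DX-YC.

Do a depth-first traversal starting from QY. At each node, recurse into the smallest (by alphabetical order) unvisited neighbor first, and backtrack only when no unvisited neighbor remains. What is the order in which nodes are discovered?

QY → ER → DX → HZ → MN → IC → OA → VF → UW → YC → NZ → TQ → XJ

Visit QY
QY → ER
ER → DX
DX → HZ
HZ → MN
MN → IC
IC → OA
OA → VF
VF → UW
VF → YC
YC → NZ
NZ → TQ
TQ → XJ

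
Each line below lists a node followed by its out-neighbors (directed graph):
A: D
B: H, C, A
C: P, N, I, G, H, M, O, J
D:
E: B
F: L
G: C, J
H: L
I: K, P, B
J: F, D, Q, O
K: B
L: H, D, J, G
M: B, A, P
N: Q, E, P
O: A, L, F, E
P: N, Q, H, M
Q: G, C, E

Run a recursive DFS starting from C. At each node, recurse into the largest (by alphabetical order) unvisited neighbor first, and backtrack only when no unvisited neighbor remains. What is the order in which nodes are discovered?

C, P, Q, G, J, O, L, H, D, F, E, B, A, N, M, I, K

Visit C
C → P
P → Q
Q → G
G → J
J → O
O → L
L → H
L → D
O → F
O → E
E → B
B → A
P → N
P → M
C → I
I → K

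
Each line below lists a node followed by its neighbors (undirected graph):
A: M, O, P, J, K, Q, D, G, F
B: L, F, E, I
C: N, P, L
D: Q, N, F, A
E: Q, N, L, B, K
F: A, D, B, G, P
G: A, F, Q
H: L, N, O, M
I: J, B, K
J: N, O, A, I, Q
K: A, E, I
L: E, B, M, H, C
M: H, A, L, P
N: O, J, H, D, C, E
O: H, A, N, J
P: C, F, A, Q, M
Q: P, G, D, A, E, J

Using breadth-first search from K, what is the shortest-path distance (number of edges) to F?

2

Level 0: K
Level 1: A, E, I
Level 2: B, D, F, G, J, L, M, N, O, P, Q
Level 3: C, H
F first appears at level 2.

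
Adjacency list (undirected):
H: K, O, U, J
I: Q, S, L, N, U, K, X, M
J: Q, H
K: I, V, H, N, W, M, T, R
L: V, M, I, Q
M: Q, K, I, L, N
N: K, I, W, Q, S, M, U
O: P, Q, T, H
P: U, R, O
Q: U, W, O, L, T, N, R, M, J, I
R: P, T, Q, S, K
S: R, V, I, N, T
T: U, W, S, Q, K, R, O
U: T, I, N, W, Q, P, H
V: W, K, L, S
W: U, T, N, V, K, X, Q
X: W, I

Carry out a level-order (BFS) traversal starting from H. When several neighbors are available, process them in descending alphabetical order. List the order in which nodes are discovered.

H, U, O, K, J, W, T, Q, P, N, I, V, R, M, X, S, L

Visit H; enqueue U, O, K, J → queue [U, O, K, J]
Visit U; enqueue W, T, Q, P, N, I → queue [O, K, J, W, T, Q, P, N, I]
Visit O → queue [K, J, W, T, Q, P, N, I]
Visit K; enqueue V, R, M → queue [J, W, T, Q, P, N, I, V, R, M]
Visit J → queue [W, T, Q, P, N, I, V, R, M]
Visit W; enqueue X → queue [T, Q, P, N, I, V, R, M, X]
Visit T; enqueue S → queue [Q, P, N, I, V, R, M, X, S]
Visit Q; enqueue L → queue [P, N, I, V, R, M, X, S, L]
Visit P → queue [N, I, V, R, M, X, S, L]
Visit N → queue [I, V, R, M, X, S, L]
Visit I → queue [V, R, M, X, S, L]
Visit V → queue [R, M, X, S, L]
Visit R → queue [M, X, S, L]
Visit M → queue [X, S, L]
Visit X → queue [S, L]
Visit S → queue [L]
Visit L → queue []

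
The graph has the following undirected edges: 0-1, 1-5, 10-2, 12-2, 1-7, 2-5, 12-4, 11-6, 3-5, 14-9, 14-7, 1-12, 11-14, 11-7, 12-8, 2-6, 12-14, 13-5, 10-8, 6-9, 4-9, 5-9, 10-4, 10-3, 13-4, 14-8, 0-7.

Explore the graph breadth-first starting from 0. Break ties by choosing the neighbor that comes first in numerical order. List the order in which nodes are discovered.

0 → 1 → 7 → 5 → 12 → 11 → 14 → 2 → 3 → 9 → 13 → 4 → 8 → 6 → 10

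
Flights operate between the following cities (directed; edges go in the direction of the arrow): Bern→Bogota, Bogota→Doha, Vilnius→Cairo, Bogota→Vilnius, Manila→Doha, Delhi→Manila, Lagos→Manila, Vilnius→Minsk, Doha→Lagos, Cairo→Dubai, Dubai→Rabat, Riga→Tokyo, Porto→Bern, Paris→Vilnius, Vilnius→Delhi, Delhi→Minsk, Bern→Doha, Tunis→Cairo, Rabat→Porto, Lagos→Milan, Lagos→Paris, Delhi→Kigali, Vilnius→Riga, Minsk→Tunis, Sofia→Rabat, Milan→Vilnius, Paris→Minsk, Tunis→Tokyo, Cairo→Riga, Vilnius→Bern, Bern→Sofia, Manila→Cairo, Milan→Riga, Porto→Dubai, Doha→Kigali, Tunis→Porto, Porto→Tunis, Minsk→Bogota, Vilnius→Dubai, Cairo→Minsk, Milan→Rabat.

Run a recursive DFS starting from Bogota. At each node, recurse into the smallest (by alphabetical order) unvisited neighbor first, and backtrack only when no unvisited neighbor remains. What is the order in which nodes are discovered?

Bogota, Doha, Kigali, Lagos, Manila, Cairo, Dubai, Rabat, Porto, Bern, Sofia, Tunis, Tokyo, Minsk, Riga, Milan, Vilnius, Delhi, Paris

Visit Bogota
Bogota → Doha
Doha → Kigali
Doha → Lagos
Lagos → Manila
Manila → Cairo
Cairo → Dubai
Dubai → Rabat
Rabat → Porto
Porto → Bern
Bern → Sofia
Porto → Tunis
Tunis → Tokyo
Cairo → Minsk
Cairo → Riga
Lagos → Milan
Milan → Vilnius
Vilnius → Delhi
Lagos → Paris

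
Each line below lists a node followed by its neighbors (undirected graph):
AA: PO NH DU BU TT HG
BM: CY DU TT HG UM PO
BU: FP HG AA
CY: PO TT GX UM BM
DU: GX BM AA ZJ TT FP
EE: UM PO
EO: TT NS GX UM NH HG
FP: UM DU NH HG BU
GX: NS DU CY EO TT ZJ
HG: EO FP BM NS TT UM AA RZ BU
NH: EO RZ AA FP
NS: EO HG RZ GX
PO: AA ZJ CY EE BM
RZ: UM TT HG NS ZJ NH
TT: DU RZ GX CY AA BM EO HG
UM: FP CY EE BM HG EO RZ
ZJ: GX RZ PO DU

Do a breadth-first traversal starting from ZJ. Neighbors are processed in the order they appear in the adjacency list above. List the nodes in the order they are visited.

Visit ZJ; enqueue GX, RZ, PO, DU → queue [GX, RZ, PO, DU]
Visit GX; enqueue NS, CY, EO, TT → queue [RZ, PO, DU, NS, CY, EO, TT]
Visit RZ; enqueue UM, HG, NH → queue [PO, DU, NS, CY, EO, TT, UM, HG, NH]
Visit PO; enqueue AA, EE, BM → queue [DU, NS, CY, EO, TT, UM, HG, NH, AA, EE, BM]
Visit DU; enqueue FP → queue [NS, CY, EO, TT, UM, HG, NH, AA, EE, BM, FP]
Visit NS → queue [CY, EO, TT, UM, HG, NH, AA, EE, BM, FP]
Visit CY → queue [EO, TT, UM, HG, NH, AA, EE, BM, FP]
Visit EO → queue [TT, UM, HG, NH, AA, EE, BM, FP]
Visit TT → queue [UM, HG, NH, AA, EE, BM, FP]
Visit UM → queue [HG, NH, AA, EE, BM, FP]
Visit HG; enqueue BU → queue [NH, AA, EE, BM, FP, BU]
Visit NH → queue [AA, EE, BM, FP, BU]
Visit AA → queue [EE, BM, FP, BU]
Visit EE → queue [BM, FP, BU]
Visit BM → queue [FP, BU]
Visit FP → queue [BU]
Visit BU → queue []

ZJ, GX, RZ, PO, DU, NS, CY, EO, TT, UM, HG, NH, AA, EE, BM, FP, BU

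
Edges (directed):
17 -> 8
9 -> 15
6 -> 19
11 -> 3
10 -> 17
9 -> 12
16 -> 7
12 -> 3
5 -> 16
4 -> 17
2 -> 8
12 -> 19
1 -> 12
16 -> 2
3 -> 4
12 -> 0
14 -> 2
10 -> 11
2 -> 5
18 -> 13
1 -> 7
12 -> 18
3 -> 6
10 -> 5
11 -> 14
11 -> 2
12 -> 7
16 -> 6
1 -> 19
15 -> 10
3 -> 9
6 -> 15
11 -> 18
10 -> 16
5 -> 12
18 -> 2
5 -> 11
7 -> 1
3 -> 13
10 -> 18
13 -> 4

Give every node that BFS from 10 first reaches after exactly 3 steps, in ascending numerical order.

Level 0: 10
Level 1: 5, 11, 16, 17, 18
Level 2: 2, 3, 6, 7, 8, 12, 13, 14
Level 3: 0, 1, 4, 9, 15, 19

0, 1, 4, 9, 15, 19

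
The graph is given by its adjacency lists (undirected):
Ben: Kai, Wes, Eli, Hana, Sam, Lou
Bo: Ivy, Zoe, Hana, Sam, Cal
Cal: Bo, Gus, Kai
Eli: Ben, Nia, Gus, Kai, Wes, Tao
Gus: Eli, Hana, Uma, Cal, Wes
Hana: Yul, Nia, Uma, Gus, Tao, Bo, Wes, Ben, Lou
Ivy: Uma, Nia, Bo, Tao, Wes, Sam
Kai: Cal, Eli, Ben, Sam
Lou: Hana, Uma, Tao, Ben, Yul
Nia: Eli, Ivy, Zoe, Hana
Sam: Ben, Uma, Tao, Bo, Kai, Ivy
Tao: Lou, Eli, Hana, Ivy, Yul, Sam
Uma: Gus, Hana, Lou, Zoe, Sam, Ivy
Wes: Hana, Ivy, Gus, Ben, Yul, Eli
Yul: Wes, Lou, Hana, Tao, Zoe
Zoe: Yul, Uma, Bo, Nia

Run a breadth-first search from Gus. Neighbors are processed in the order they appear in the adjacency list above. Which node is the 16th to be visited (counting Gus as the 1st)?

Visit Gus; enqueue Eli, Hana, Uma, Cal, Wes → queue [Eli, Hana, Uma, Cal, Wes]
Visit Eli; enqueue Ben, Nia, Kai, Tao → queue [Hana, Uma, Cal, Wes, Ben, Nia, Kai, Tao]
Visit Hana; enqueue Yul, Bo, Lou → queue [Uma, Cal, Wes, Ben, Nia, Kai, Tao, Yul, Bo, Lou]
Visit Uma; enqueue Zoe, Sam, Ivy → queue [Cal, Wes, Ben, Nia, Kai, Tao, Yul, Bo, Lou, Zoe, Sam, Ivy]
Visit Cal → queue [Wes, Ben, Nia, Kai, Tao, Yul, Bo, Lou, Zoe, Sam, Ivy]
Visit Wes → queue [Ben, Nia, Kai, Tao, Yul, Bo, Lou, Zoe, Sam, Ivy]
Visit Ben → queue [Nia, Kai, Tao, Yul, Bo, Lou, Zoe, Sam, Ivy]
Visit Nia → queue [Kai, Tao, Yul, Bo, Lou, Zoe, Sam, Ivy]
Visit Kai → queue [Tao, Yul, Bo, Lou, Zoe, Sam, Ivy]
Visit Tao → queue [Yul, Bo, Lou, Zoe, Sam, Ivy]
Visit Yul → queue [Bo, Lou, Zoe, Sam, Ivy]
Visit Bo → queue [Lou, Zoe, Sam, Ivy]
Visit Lou → queue [Zoe, Sam, Ivy]
Visit Zoe → queue [Sam, Ivy]
Visit Sam → queue [Ivy]
Visit Ivy → queue []

Visit order: Gus, Eli, Hana, Uma, Cal, Wes, Ben, Nia, Kai, Tao, Yul, Bo, Lou, Zoe, Sam, Ivy

Ivy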